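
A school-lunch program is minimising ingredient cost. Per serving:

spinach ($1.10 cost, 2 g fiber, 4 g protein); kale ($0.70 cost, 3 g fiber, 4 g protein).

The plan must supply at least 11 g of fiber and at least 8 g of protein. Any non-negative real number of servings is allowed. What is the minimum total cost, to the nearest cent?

$2.57

A basic optimal solution has at most two foods positive. Try each food alone and each pair with both targets met exactly.
spinach only: max(11/2, 8/4) = 5.5 servings → $6.05.
kale only: max(11/3, 8/4) = 3.667 servings → $2.57.
spinach + kale: the both-tight solution has a negative serving — not a feasible corner.
Cheapest feasible corner: $2.57.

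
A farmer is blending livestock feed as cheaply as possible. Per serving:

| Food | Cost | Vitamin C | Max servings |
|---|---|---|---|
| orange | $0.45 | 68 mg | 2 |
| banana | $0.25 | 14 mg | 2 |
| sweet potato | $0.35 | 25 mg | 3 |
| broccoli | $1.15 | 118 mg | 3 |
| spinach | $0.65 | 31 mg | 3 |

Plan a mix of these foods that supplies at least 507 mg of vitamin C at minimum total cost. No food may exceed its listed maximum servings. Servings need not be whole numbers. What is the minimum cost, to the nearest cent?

Cost per mg of vitamin C: orange $0.0066, broccoli $0.0097, sweet potato $0.0140, banana $0.0179, spinach $0.0210.
Take 2 servings of orange: +136.0 mg vitamin C for $0.90 (total $0.90, still need 371.0 mg).
Take 3 servings of broccoli: +354.0 mg vitamin C for $3.45 (total $4.35, still need 17.0 mg).
Take 0.68 servings of sweet potato: +17.0 mg vitamin C for $0.24 (total $4.59, still need 0.0 mg).
Filling from the cheapest source first is optimal under one linear minimum: $4.59.

$4.59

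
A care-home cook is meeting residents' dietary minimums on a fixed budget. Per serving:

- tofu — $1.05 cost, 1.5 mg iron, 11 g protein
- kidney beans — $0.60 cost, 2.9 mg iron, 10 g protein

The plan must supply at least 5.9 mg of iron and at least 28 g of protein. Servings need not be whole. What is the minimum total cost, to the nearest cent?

$1.68

Check every corner: each single food scaled to meet both minima, and each pair solved so both constraints bind.
tofu only: max(5.9/1.5, 28/11) = 3.933 servings → $4.13.
kidney beans only: max(5.9/2.9, 28/10) = 2.8 servings → $1.68.
tofu + kidney beans with both tight: 1.314 servings and 1.355 servings → $2.19.
The minimum over all feasible corners is $1.68.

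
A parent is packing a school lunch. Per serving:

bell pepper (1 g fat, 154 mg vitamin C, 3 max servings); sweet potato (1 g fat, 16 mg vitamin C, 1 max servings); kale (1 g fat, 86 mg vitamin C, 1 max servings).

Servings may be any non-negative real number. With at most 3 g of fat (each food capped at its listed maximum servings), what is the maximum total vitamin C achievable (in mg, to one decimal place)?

462.0 mg

Vitamin C per g fat: bell pepper 154, kale 86, sweet potato 16.
Take 3 servings of bell pepper: uses 3 g fat, +462.0 mg vitamin C (running total 462.0 mg).
Filling greedily by vitamin C-per-g fat is optimal for one linear limit, giving 462.0 mg.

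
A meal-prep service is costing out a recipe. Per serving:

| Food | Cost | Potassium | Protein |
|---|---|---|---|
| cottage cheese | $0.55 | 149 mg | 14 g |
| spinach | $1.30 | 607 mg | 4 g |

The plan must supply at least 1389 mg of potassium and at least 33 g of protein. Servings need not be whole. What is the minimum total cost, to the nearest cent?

cottage cheese only: max(1389/149, 33/14) = 9.322 servings → $5.13.
spinach only: max(1389/607, 33/4) = 8.25 servings → $10.72.
cottage cheese + spinach with both tight: 1.832 servings and 1.839 servings → $3.40.
Cheapest feasible corner: $3.40.

$3.40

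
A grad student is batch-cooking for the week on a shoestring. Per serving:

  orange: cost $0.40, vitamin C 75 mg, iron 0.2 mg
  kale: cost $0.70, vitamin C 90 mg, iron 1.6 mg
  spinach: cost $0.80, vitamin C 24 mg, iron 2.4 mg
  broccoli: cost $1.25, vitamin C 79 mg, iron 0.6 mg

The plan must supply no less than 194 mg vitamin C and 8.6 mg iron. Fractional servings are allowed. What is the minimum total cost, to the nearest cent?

With two linear requirements the optimum uses one or two foods; enumerate the corners.
orange only: max(194/75, 8.6/0.2) = 43 servings → $17.20.
kale only: max(194/90, 8.6/1.6) = 5.375 servings → $3.76.
spinach only: max(194/24, 8.6/2.4) = 8.083 servings → $6.47.
broccoli only: max(194/79, 8.6/0.6) = 14.33 servings → $17.92.
orange + kale: the both-tight solution has a negative serving — not a feasible corner.
orange + spinach with both tight: 1.479 servings and 3.46 servings → $3.36.
orange + broccoli: intersection lies outside the first quadrant.
kale + spinach with both tight: 1.459 servings and 2.61 servings → $3.11.
kale + broccoli with both targets exact would need a negative amount; discard.
spinach + broccoli with both tight: 3.213 servings and 1.479 servings → $4.42.
The minimum over all feasible corners is $3.11.

$3.11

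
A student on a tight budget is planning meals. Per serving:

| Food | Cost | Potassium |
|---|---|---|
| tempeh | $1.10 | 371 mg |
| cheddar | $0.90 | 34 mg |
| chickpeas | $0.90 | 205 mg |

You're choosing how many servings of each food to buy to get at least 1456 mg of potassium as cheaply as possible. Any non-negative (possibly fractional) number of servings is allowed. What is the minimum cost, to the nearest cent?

$4.32

Cost per mg of potassium: tempeh $0.0030, chickpeas $0.0044, cheddar $0.0265.
With no serving limits, use only tempeh: 1456 mg / 371 mg = 3.925 servings × $1.10 = $4.32.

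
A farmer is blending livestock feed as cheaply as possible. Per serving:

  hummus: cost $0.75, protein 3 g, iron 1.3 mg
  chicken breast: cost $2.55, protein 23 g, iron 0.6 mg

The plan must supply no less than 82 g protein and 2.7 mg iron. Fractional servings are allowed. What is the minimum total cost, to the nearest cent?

$9.28

hummus only: max(82/3, 2.7/1.3) = 27.33 servings → $20.50.
chicken breast only: max(82/23, 2.7/0.6) = 4.5 servings → $11.47.
hummus + chicken breast with both tight: 0.4591 servings and 3.505 servings → $9.28.
So the least-cost plan costs $9.28.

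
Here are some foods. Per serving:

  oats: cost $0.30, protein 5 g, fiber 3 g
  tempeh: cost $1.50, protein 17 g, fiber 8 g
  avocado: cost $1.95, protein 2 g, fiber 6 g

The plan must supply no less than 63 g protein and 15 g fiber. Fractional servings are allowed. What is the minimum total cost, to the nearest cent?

This is a tiny linear program; its minimum lies at a vertex of the feasible set. List the vertices and price them.
oats only: max(63/5, 15/3) = 12.6 servings → $3.78.
tempeh only: max(63/17, 15/8) = 3.706 servings → $5.56.
avocado only: max(63/2, 15/6) = 31.5 servings → $61.42.
oats + tempeh: the both-tight solution has a negative serving — not a feasible corner.
oats + avocado: the both-tight solution has a negative serving — not a feasible corner.
tempeh + avocado: the both-tight solution has a negative serving — not a feasible corner.
So the least-cost plan costs $3.78.

$3.78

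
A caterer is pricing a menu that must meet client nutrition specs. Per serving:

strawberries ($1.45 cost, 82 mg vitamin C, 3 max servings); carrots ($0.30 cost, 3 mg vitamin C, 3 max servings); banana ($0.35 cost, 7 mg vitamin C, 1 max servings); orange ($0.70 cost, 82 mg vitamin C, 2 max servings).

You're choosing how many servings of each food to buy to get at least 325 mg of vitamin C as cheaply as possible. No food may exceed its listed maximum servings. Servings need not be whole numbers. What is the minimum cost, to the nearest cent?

Cost per mg of vitamin C: orange $0.0085, strawberries $0.0177, banana $0.0500, carrots $0.1000.
Take 2 servings of orange: +164.0 mg vitamin C for $1.40 (total $1.40, still need 161.0 mg).
Take 1.963 servings of strawberries: +161.0 mg vitamin C for $2.85 (total $4.25, still need 0.0 mg).
Filling from the cheapest source first is optimal under one linear minimum: $4.25.

$4.25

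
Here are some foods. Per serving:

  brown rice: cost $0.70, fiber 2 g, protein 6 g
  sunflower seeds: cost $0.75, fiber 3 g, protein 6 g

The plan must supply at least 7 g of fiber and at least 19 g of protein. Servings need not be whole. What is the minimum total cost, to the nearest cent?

Compare the cost at each extreme point of the feasible region.
brown rice only: max(7/2, 19/6) = 3.5 servings → $2.45.
sunflower seeds only: max(7/3, 19/6) = 3.167 servings → $2.38.
brown rice + sunflower seeds with both tight: 2.5 servings and 0.6667 servings → $2.25.
The minimum over all feasible corners is $2.25.

$2.25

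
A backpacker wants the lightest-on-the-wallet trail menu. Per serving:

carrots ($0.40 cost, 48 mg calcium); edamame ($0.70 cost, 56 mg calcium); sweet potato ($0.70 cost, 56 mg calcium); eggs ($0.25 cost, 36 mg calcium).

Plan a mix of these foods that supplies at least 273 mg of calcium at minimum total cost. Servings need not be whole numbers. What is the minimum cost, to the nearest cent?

$1.90

Cost per mg of calcium: eggs $0.0069, carrots $0.0083, edamame $0.0125, sweet potato $0.0125.
With no serving limits, use only eggs: 273 mg / 36 mg = 7.583 servings × $0.25 = $1.90.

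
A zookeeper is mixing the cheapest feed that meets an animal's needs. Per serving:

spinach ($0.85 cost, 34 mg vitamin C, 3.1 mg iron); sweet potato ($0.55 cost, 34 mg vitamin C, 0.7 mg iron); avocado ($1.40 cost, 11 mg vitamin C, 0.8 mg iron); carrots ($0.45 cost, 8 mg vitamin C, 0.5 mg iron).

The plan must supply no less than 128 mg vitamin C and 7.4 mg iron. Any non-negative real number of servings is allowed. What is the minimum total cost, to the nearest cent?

$2.67

Check every corner: each single food scaled to meet both minima, and each pair solved so both constraints bind.
spinach only: max(128/34, 7.4/3.1) = 3.765 servings → $3.20.
sweet potato only: max(128/34, 7.4/0.7) = 10.57 servings → $5.81.
avocado only: max(128/11, 7.4/0.8) = 11.64 servings → $16.29.
carrots only: max(128/8, 7.4/0.5) = 16 servings → $7.20.
spinach + sweet potato with both tight: 1.985 servings and 1.779 servings → $2.67.
spinach + avocado: the both-tight solution has a negative serving — not a feasible corner.
spinach + carrots with both targets exact would need a negative amount; discard.
sweet potato + avocado with both tight: 1.077 servings and 8.308 servings → $12.22.
sweet potato + carrots with both tight: 0.4211 servings and 14.21 servings → $6.63.
avocado + carrots: intersection lies outside the first quadrant.
The minimum over all feasible corners is $2.67.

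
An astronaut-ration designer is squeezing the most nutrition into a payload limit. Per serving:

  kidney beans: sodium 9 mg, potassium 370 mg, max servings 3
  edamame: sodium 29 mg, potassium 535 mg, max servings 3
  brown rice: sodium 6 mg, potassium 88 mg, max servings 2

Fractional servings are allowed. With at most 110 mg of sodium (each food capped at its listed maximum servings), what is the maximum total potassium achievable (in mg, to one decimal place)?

Potassium per mg sodium: kidney beans 41.11, edamame 18.45, brown rice 14.67.
Take 3 servings of kidney beans: uses 27 mg sodium, +1110.0 mg potassium (running total 1110.0 mg).
Take 2.862 servings of edamame: uses 83 mg sodium, +1531.2 mg potassium (running total 2641.2 mg).
Greedy by best ratio exhausts the sodium allowance optimally: 2641.2 mg.

2641.2 mg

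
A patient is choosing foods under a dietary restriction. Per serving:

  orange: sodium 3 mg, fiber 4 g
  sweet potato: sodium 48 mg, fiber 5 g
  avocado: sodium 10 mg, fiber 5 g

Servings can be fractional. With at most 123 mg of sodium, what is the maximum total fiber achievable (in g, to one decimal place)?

164.0 g

Fiber per mg sodium: orange 1.333, avocado 0.5, sweet potato 0.1042.
With no serving limits, spend the whole sodium allowance on orange: 123 mg / 3 mg × 4 g = 164.0 g.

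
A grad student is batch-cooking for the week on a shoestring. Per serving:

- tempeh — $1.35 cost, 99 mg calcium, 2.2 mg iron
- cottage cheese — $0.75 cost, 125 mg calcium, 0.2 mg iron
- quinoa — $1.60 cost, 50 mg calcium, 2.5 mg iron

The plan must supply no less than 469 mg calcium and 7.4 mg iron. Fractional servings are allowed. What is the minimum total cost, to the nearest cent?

The cheapest plan sits at a corner of the feasible region — with two constraints it uses at most two foods.
tempeh only: max(469/99, 7.4/2.2) = 4.737 servings → $6.40.
cottage cheese only: max(469/125, 7.4/0.2) = 37 servings → $27.75.
quinoa only: max(469/50, 7.4/2.5) = 9.38 servings → $15.01.
tempeh + cottage cheese with both tight: 3.257 servings and 1.172 servings → $5.28.
tempeh + quinoa with both targets exact would need a negative amount; discard.
cottage cheese + quinoa with both tight: 2.653 servings and 2.748 servings → $6.39.
The minimum over all feasible corners is $5.28.

$5.28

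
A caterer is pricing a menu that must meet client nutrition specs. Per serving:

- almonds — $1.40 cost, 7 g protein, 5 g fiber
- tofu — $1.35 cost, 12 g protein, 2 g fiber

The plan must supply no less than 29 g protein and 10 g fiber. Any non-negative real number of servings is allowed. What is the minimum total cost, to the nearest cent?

Compare the cost at each extreme point of the feasible region.
almonds only: max(29/7, 10/5) = 4.143 servings → $5.80.
tofu only: max(29/12, 10/2) = 5 servings → $6.75.
almonds + tofu with both tight: 1.348 servings and 1.63 servings → $4.09.
The minimum over all feasible corners is $4.09.

$4.09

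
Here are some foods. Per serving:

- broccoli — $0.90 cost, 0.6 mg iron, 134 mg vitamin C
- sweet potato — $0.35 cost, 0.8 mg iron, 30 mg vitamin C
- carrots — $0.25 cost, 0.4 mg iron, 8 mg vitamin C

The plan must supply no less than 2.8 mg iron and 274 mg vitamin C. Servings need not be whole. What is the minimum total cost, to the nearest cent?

broccoli only: max(2.8/0.6, 274/134) = 4.667 servings → $4.20.
sweet potato only: max(2.8/0.8, 274/30) = 9.133 servings → $3.20.
carrots only: max(2.8/0.4, 274/8) = 34.25 servings → $8.56.
broccoli + sweet potato with both tight: 1.516 servings and 2.363 servings → $2.19.
broccoli + carrots with both tight: 1.787 servings and 4.32 servings → $2.69.
sweet potato + carrots: intersection lies outside the first quadrant.
Cheapest feasible corner: $2.19.

$2.19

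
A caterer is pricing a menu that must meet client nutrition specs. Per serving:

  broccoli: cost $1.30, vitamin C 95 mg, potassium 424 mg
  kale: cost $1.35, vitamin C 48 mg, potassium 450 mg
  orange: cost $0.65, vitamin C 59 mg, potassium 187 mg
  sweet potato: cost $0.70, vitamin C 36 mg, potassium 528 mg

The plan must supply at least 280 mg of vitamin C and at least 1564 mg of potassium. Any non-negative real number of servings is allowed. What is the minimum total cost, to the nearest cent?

$3.58

Two binding constraints pin down two serving amounts, so the optimal mix uses at most two foods. The candidates are each food alone (scaled to the tighter of vitamin C/potassium) and each pair with both constraints tight.
broccoli only: max(280/95, 1564/424) = 3.689 servings → $4.80.
kale only: max(280/48, 1564/450) = 5.833 servings → $7.88.
orange only: max(280/59, 1564/187) = 8.364 servings → $5.44.
sweet potato only: max(280/36, 1564/528) = 7.778 servings → $5.44.
broccoli + kale with both tight: 2.274 servings and 1.333 servings → $4.76.
broccoli + orange: intersection lies outside the first quadrant.
broccoli + sweet potato with both tight: 2.623 servings and 0.8557 servings → $4.01.
kale + orange with both tight: 2.271 servings and 2.898 servings → $4.95.
kale + sweet potato: intersection lies outside the first quadrant.
orange + sweet potato with both tight: 3.748 servings and 1.635 servings → $3.58.
Cheapest feasible corner: $3.58.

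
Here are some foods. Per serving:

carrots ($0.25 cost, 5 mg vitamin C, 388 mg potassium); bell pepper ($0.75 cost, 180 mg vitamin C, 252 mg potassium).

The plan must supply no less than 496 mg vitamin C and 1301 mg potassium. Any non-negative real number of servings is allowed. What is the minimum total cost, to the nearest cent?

$2.43

This is a tiny linear program; its minimum lies at a vertex of the feasible set. List the vertices and price them.
carrots only: max(496/5, 1301/388) = 99.2 servings → $24.80.
bell pepper only: max(496/180, 1301/252) = 5.163 servings → $3.87.
carrots + bell pepper with both tight: 1.592 servings and 2.711 servings → $2.43.
The minimum over all feasible corners is $2.43.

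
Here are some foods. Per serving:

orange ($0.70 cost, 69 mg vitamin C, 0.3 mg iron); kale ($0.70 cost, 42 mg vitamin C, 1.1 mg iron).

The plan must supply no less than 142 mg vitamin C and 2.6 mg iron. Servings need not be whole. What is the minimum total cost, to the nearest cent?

$2.03

This is a tiny linear program; its minimum lies at a vertex of the feasible set. List the vertices and price them.
orange only: max(142/69, 2.6/0.3) = 8.667 servings → $6.07.
kale only: max(142/42, 2.6/1.1) = 3.381 servings → $2.37.
orange + kale with both tight: 0.7425 servings and 2.161 servings → $2.03.
Cheapest feasible corner: $2.03.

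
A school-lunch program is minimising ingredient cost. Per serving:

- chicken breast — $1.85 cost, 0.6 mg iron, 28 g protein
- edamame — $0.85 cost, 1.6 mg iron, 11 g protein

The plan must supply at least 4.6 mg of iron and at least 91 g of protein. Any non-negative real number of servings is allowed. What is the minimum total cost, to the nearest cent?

$6.25

This is a tiny linear program; its minimum lies at a vertex of the feasible set. List the vertices and price them.
chicken breast only: max(4.6/0.6, 91/28) = 7.667 servings → $14.18.
edamame only: max(4.6/1.6, 91/11) = 8.273 servings → $7.03.
chicken breast + edamame with both tight: 2.487 servings and 1.942 servings → $6.25.
Cheapest feasible corner: $6.25.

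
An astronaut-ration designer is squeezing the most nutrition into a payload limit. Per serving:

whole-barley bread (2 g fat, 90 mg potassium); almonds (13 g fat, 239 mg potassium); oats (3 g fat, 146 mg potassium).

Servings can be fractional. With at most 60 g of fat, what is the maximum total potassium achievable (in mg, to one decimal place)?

2920.0 mg

Potassium per g fat: oats 48.67, whole-barley bread 45, almonds 18.38.
With no serving limits, spend the whole fat allowance on oats: 60 g / 3 g × 146 mg = 2920.0 mg.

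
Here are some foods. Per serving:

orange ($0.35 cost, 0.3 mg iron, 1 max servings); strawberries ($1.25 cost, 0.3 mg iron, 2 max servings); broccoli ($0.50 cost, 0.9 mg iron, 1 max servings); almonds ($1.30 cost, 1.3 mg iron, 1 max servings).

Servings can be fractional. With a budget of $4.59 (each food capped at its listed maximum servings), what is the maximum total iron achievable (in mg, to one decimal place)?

3.1 mg

Iron per dollar: broccoli 1.8, almonds 1, orange 0.8571, strawberries 0.24.
Take 1 serving of broccoli: spends $0.50, +0.9 mg iron (running total 0.9 mg).
Take 1 serving of almonds: spends $1.30, +1.3 mg iron (running total 2.2 mg).
Take 1 serving of orange: spends $0.35, +0.3 mg iron (running total 2.5 mg).
Take 1.952 servings of strawberries: spends $2.44, +0.6 mg iron (running total 3.1 mg).
Greedy by best ratio exhausts the cost allowance optimally: 3.1 mg.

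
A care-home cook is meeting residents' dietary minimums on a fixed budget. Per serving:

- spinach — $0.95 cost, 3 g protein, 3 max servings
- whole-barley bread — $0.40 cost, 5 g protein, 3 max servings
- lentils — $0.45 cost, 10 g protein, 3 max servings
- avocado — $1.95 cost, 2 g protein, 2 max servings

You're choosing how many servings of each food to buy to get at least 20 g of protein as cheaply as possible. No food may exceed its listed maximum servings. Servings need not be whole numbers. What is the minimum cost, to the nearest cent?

Cost per g of protein: lentils $0.0450, whole-barley bread $0.0800, spinach $0.3167, avocado $0.9750.
Take 2 servings of lentils: +20.0 g protein for $0.90 (total $0.90, still need 0.0 g).
Greedy by cheapest-per-g is optimal for a single linear constraint, so the minimum cost is $0.90.

$0.90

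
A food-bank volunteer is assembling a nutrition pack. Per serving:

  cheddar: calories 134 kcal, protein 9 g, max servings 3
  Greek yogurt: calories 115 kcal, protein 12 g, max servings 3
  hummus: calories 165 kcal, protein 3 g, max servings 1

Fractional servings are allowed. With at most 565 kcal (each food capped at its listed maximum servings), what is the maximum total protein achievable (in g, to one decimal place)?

50.8 g

Protein per kcal: Greek yogurt 0.1043, cheddar 0.06716, hummus 0.01818.
Take 3 servings of Greek yogurt: uses 345 kcal, +36.0 g protein (running total 36.0 g).
Take 1.642 servings of cheddar: uses 220 kcal, +14.8 g protein (running total 50.8 g).
Greedy by best ratio exhausts the calories allowance optimally: 50.8 g.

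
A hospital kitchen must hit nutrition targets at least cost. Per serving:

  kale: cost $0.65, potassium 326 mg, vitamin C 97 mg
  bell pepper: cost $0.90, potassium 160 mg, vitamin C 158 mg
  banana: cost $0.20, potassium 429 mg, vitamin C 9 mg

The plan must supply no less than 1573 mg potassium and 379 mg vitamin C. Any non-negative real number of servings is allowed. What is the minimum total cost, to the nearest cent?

For a min-cost LP with two ≥-constraints, a basic feasible solution has at most two positive variables.
kale only: max(1573/326, 379/97) = 4.825 servings → $3.14.
bell pepper only: max(1573/160, 379/158) = 9.831 servings → $8.85.
banana only: max(1573/429, 379/9) = 42.11 servings → $8.42.
kale + bell pepper with both targets exact would need a negative amount; discard.
kale + banana with both tight: 3.838 servings and 0.7505 servings → $2.64.
bell pepper + banana with both tight: 2.237 servings and 2.832 servings → $2.58.
Cheapest feasible corner: $2.58.

$2.58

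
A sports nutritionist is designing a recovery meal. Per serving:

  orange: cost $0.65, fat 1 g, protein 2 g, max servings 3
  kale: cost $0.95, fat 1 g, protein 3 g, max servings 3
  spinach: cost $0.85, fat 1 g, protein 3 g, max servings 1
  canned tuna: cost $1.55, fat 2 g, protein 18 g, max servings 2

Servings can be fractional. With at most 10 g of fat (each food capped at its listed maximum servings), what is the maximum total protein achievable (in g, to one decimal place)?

52.0 g

Protein per g fat: canned tuna 9, kale 3, spinach 3, orange 2.
Take 2 servings of canned tuna: uses 4 g fat, +36.0 g protein (running total 36.0 g).
Take 3 servings of kale: uses 3 g fat, +9.0 g protein (running total 45.0 g).
Take 1 serving of spinach: uses 1 g fat, +3.0 g protein (running total 48.0 g).
Take 2 servings of orange: uses 2 g fat, +4.0 g protein (running total 52.0 g).
Filling greedily by protein-per-g fat is optimal for one linear limit, giving 52.0 g.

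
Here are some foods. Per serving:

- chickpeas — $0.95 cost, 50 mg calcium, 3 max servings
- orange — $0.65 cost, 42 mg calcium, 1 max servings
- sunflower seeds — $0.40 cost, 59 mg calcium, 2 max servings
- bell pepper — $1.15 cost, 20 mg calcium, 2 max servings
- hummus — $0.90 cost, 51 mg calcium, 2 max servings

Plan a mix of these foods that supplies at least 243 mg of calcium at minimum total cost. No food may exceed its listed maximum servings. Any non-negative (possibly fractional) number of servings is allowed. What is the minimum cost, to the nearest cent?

Cost per mg of calcium: sunflower seeds $0.0068, orange $0.0155, hummus $0.0176, chickpeas $0.0190, bell pepper $0.0575.
Take 2 servings of sunflower seeds: +118.0 mg calcium for $0.80 (total $0.80, still need 125.0 mg).
Take 1 serving of orange: +42.0 mg calcium for $0.65 (total $1.45, still need 83.0 mg).
Take 1.627 servings of hummus: +83.0 mg calcium for $1.46 (total $2.91, still need 0.0 mg).
Greedy by cheapest-per-mg is optimal for a single linear constraint, so the minimum cost is $2.91.

$2.91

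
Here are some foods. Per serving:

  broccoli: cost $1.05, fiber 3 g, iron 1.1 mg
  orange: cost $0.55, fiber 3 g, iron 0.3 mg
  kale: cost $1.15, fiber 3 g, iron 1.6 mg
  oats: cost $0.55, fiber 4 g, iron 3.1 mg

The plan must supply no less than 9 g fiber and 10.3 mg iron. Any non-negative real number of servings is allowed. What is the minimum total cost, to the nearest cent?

At the optimum either one food covers both requirements or two foods hit both targets exactly; no other combination can be cheaper.
broccoli only: max(9/3, 10.3/1.1) = 9.364 servings → $9.83.
orange only: max(9/3, 10.3/0.3) = 34.33 servings → $18.88.
kale only: max(9/3, 10.3/1.6) = 6.438 servings → $7.40.
oats only: max(9/4, 10.3/3.1) = 3.323 servings → $1.83.
broccoli + orange: intersection lies outside the first quadrant.
broccoli + kale: the both-tight solution has a negative serving — not a feasible corner.
broccoli + oats with both targets exact would need a negative amount; discard.
orange + kale: the both-tight solution has a negative serving — not a feasible corner.
orange + oats: the both-tight solution has a negative serving — not a feasible corner.
kale + oats: intersection lies outside the first quadrant.
The minimum over all feasible corners is $1.83.

$1.83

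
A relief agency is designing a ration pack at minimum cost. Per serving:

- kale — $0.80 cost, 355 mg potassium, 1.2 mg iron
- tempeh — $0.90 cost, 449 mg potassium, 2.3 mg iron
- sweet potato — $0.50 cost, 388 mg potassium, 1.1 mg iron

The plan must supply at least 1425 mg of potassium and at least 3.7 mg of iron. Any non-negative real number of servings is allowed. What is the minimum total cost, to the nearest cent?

At the optimum either one food covers both requirements or two foods hit both targets exactly; no other combination can be cheaper.
kale only: max(1425/355, 3.7/1.2) = 4.014 servings → $3.21.
tempeh only: max(1425/449, 3.7/2.3) = 3.174 servings → $2.86.
sweet potato only: max(1425/388, 3.7/1.1) = 3.673 servings → $1.84.
kale + tempeh: intersection lies outside the first quadrant.
kale + sweet potato: intersection lies outside the first quadrant.
tempeh + sweet potato: intersection lies outside the first quadrant.
So the least-cost plan costs $1.84.

$1.84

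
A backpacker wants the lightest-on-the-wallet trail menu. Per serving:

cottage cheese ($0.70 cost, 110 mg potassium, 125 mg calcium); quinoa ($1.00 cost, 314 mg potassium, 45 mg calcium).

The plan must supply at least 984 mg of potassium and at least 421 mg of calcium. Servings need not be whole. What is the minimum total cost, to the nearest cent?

$4.03

A basic optimal solution has at most two foods positive. Try each food alone and each pair with both targets met exactly.
cottage cheese only: max(984/110, 421/125) = 8.945 servings → $6.26.
quinoa only: max(984/314, 421/45) = 9.356 servings → $9.36.
cottage cheese + quinoa with both tight: 2.563 servings and 2.236 servings → $4.03.
The minimum over all feasible corners is $4.03.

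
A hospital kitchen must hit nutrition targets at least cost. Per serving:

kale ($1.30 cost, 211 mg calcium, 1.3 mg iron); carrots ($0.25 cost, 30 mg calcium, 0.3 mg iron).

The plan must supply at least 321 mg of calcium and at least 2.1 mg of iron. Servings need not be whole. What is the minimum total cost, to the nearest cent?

An LP optimum is at a vertex; with two nutrient constraints at most two foods are used. Check each candidate.
kale only: max(321/211, 2.1/1.3) = 1.615 servings → $2.10.
carrots only: max(321/30, 2.1/0.3) = 10.7 servings → $2.67.
kale + carrots with both tight: 1.37 servings and 1.062 servings → $2.05.
Cheapest feasible corner: $2.05.

$2.05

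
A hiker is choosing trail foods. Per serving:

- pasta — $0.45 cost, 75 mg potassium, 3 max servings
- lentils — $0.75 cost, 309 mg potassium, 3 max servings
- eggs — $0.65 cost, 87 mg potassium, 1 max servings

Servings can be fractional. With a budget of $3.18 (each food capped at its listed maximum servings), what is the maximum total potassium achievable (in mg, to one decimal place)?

1082.0 mg

Potassium per dollar: lentils 412, pasta 166.7, eggs 133.8.
Take 3 servings of lentils: spends $2.25, +927.0 mg potassium (running total 927.0 mg).
Take 2.067 servings of pasta: spends $0.93, +155.0 mg potassium (running total 1082.0 mg).
Filling greedily by potassium-per-dollar is optimal for one linear limit, giving 1082.0 mg.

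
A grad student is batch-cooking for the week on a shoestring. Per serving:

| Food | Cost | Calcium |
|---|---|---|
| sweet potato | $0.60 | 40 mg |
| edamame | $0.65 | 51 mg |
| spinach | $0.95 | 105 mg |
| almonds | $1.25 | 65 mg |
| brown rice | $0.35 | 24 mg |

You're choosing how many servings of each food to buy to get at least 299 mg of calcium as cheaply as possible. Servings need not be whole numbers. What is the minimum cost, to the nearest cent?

Cost per mg of calcium: spinach $0.0090, edamame $0.0127, brown rice $0.0146, sweet potato $0.0150, almonds $0.0192.
With no serving limits, use only spinach: 299 mg / 105 mg = 2.848 servings × $0.95 = $2.71.

$2.71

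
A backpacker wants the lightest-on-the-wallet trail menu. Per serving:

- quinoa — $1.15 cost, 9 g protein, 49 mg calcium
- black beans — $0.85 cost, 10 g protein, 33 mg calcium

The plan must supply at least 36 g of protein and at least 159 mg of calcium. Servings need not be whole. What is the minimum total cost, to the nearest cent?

$3.86

An LP optimum is at a vertex; with two nutrient constraints at most two foods are used. Check each candidate.
quinoa only: max(36/9, 159/49) = 4 servings → $4.60.
black beans only: max(36/10, 159/33) = 4.818 servings → $4.10.
quinoa + black beans with both tight: 2.083 servings and 1.725 servings → $3.86.
Cheapest feasible corner: $3.86.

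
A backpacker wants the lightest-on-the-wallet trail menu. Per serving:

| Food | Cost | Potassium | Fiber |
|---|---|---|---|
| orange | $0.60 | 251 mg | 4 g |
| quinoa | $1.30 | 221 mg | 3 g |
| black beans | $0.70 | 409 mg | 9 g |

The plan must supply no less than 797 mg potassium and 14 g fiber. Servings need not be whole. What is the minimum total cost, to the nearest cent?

An LP optimum is at a vertex; with two nutrient constraints at most two foods are used. Check each candidate.
orange only: max(797/251, 14/4) = 3.5 servings → $2.10.
quinoa only: max(797/221, 14/3) = 4.667 servings → $6.07.
black beans only: max(797/409, 14/9) = 1.949 servings → $1.36.
orange + quinoa: intersection lies outside the first quadrant.
orange + black beans with both tight: 2.323 servings and 0.5233 servings → $1.76.
quinoa + black beans with both tight: 1.899 servings and 0.9226 servings → $3.11.
Cheapest feasible corner: $1.36.

$1.36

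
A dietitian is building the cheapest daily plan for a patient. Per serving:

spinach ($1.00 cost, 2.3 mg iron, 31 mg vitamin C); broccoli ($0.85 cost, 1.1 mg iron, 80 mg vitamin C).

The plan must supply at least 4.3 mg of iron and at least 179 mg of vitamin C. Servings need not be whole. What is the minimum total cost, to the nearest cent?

Minimising a linear cost over {iron ≥ 4.3, vitamin C ≥ 179, servings ≥ 0} — the optimum is at a vertex, using one or two foods.
spinach only: max(4.3/2.3, 179/31) = 5.774 servings → $5.77.
broccoli only: max(4.3/1.1, 179/80) = 3.909 servings → $3.32.
spinach + broccoli with both tight: 0.9813 servings and 1.857 servings → $2.56.
The minimum over all feasible corners is $2.56.

$2.56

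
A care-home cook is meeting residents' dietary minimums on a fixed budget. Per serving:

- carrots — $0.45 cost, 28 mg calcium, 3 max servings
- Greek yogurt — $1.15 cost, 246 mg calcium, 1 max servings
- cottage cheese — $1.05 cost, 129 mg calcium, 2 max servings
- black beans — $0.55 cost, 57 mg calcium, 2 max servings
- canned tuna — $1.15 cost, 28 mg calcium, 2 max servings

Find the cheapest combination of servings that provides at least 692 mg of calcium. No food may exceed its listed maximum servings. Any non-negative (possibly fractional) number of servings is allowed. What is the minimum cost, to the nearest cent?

$5.54

Cost per mg of calcium: Greek yogurt $0.0047, cottage cheese $0.0081, black beans $0.0096, carrots $0.0161, canned tuna $0.0411.
Take 1 serving of Greek yogurt: +246.0 mg calcium for $1.15 (total $1.15, still need 446.0 mg).
Take 2 servings of cottage cheese: +258.0 mg calcium for $2.10 (total $3.25, still need 188.0 mg).
Take 2 servings of black beans: +114.0 mg calcium for $1.10 (total $4.35, still need 74.0 mg).
Take 2.643 servings of carrots: +74.0 mg calcium for $1.19 (total $5.54, still need 0.0 mg).
Greedy by cheapest-per-mg is optimal for a single linear constraint, so the minimum cost is $5.54.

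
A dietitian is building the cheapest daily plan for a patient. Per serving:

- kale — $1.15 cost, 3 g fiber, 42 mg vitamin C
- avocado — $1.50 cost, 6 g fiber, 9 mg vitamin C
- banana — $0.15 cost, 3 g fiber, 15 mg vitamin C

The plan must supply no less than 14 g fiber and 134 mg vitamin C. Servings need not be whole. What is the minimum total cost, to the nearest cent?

This is a tiny linear program; its minimum lies at a vertex of the feasible set. List the vertices and price them.
kale only: max(14/3, 134/42) = 4.667 servings → $5.37.
avocado only: max(14/6, 134/9) = 14.89 servings → $22.33.
banana only: max(14/3, 134/15) = 8.933 servings → $1.34.
kale + avocado with both tight: 3.013 servings and 0.8267 servings → $4.71.
kale + banana with both tight: 2.37 servings and 2.296 servings → $3.07.
avocado + banana: intersection lies outside the first quadrant.
So the least-cost plan costs $1.34.

$1.34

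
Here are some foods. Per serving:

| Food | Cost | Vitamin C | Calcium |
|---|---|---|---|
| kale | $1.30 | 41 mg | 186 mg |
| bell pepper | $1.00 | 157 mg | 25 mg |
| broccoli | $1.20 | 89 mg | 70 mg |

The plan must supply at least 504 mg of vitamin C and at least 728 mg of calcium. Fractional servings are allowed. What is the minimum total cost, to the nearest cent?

$6.96

The cheapest plan sits at a corner of the feasible region — with two constraints it uses at most two foods.
kale only: max(504/41, 728/186) = 12.29 servings → $15.98.
bell pepper only: max(504/157, 728/25) = 29.12 servings → $29.12.
broccoli only: max(504/89, 728/70) = 10.4 servings → $12.48.
kale + bell pepper with both tight: 3.609 servings and 2.268 servings → $6.96.
kale + broccoli with both tight: 2.157 servings and 4.669 servings → $8.41.
bell pepper + broccoli: the both-tight solution has a negative serving — not a feasible corner.
Cheapest feasible corner: $6.96.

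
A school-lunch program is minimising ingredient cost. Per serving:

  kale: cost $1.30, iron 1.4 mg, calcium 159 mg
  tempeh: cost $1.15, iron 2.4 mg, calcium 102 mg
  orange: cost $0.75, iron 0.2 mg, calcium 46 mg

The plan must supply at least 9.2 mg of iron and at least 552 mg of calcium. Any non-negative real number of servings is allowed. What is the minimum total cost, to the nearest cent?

Minimising a linear cost over {iron ≥ 9.2, calcium ≥ 552, servings ≥ 0} — the optimum is at a vertex, using one or two foods.
kale only: max(9.2/1.4, 552/159) = 6.571 servings → $8.54.
tempeh only: max(9.2/2.4, 552/102) = 5.412 servings → $6.22.
orange only: max(9.2/0.2, 552/46) = 46 servings → $34.50.
kale + tempeh with both tight: 1.618 servings and 2.889 servings → $5.43.
kale + orange with both targets exact would need a negative amount; discard.
tempeh + orange with both tight: 3.476 servings and 4.293 servings → $7.22.
The minimum over all feasible corners is $5.43.

$5.43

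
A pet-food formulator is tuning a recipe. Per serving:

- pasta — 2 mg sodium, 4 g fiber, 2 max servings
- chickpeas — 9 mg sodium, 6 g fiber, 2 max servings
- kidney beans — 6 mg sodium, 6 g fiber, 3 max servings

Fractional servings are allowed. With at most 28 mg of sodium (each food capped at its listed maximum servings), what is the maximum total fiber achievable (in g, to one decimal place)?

30.0 g

Fiber per mg sodium: pasta 2, kidney beans 1, chickpeas 0.6667.
Take 2 servings of pasta: uses 4 mg sodium, +8.0 g fiber (running total 8.0 g).
Take 3 servings of kidney beans: uses 18 mg sodium, +18.0 g fiber (running total 26.0 g).
Take 0.6667 servings of chickpeas: uses 6 mg sodium, +4.0 g fiber (running total 30.0 g).
Greedy by best ratio exhausts the sodium allowance optimally: 30.0 g.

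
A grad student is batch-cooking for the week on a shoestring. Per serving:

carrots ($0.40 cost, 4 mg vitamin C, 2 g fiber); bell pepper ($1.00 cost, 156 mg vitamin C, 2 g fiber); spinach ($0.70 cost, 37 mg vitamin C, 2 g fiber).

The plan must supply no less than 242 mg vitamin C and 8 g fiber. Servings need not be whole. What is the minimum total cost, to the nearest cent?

$2.49

For a min-cost LP with two ≥-constraints, a basic feasible solution has at most two positive variables.
carrots only: max(242/4, 8/2) = 60.5 servings → $24.20.
bell pepper only: max(242/156, 8/2) = 4 servings → $4.00.
spinach only: max(242/37, 8/2) = 6.541 servings → $4.58.
carrots + bell pepper with both tight: 2.513 servings and 1.487 servings → $2.49.
carrots + spinach with both targets exact would need a negative amount; discard.
bell pepper + spinach with both tight: 0.7899 servings and 3.21 servings → $3.04.
The minimum over all feasible corners is $2.49.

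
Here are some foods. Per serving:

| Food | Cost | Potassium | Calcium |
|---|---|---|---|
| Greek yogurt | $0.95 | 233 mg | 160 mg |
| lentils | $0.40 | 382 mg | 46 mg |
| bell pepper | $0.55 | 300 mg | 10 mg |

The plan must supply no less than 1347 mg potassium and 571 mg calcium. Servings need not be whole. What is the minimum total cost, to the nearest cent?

Minimising a linear cost over {potassium ≥ 1347, calcium ≥ 571, servings ≥ 0} — the optimum is at a vertex, using one or two foods.
Greek yogurt only: max(1347/233, 571/160) = 5.781 servings → $5.49.
lentils only: max(1347/382, 571/46) = 12.41 servings → $4.97.
bell pepper only: max(1347/300, 571/10) = 57.1 servings → $31.41.
Greek yogurt + lentils with both tight: 3.098 servings and 1.636 servings → $3.60.
Greek yogurt + bell pepper with both tight: 3.456 servings and 1.806 servings → $4.28.
lentils + bell pepper: the both-tight solution has a negative serving — not a feasible corner.
The minimum over all feasible corners is $3.60.

$3.60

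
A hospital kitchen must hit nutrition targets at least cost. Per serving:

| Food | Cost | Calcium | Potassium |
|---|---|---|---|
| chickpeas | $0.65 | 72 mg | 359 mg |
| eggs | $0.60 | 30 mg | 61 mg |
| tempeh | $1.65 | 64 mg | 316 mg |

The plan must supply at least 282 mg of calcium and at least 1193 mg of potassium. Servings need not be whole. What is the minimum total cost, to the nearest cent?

$2.55

Two binding constraints pin down two serving amounts, so the optimal mix uses at most two foods. The candidates are each food alone (scaled to the tighter of calcium/potassium) and each pair with both constraints tight.
chickpeas only: max(282/72, 1193/359) = 3.917 servings → $2.55.
eggs only: max(282/30, 1193/61) = 19.56 servings → $11.73.
tempeh only: max(282/64, 1193/316) = 4.406 servings → $7.27.
chickpeas + eggs with both tight: 2.914 servings and 2.405 servings → $3.34.
chickpeas + tempeh: the both-tight solution has a negative serving — not a feasible corner.
eggs + tempeh with both tight: 2.288 servings and 3.334 servings → $6.87.
Cheapest feasible corner: $2.55.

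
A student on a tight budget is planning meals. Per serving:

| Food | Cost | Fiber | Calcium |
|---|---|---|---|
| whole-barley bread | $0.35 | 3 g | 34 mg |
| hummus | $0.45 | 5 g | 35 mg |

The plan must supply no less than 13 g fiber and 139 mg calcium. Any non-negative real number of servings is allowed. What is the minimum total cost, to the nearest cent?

$1.47

At the optimum either one food covers both requirements or two foods hit both targets exactly; no other combination can be cheaper.
whole-barley bread only: max(13/3, 139/34) = 4.333 servings → $1.52.
hummus only: max(13/5, 139/35) = 3.971 servings → $1.79.
whole-barley bread + hummus with both tight: 3.692 servings and 0.3846 servings → $1.47.
So the least-cost plan costs $1.47.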